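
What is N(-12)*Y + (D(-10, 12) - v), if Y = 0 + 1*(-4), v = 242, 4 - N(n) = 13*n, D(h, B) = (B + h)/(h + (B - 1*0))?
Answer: -881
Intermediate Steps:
D(h, B) = 1 (D(h, B) = (B + h)/(h + (B + 0)) = (B + h)/(h + B) = (B + h)/(B + h) = 1)
N(n) = 4 - 13*n
Y = -4 (Y = 0 - 4 = -4)
N(-12)*Y + (D(-10, 12) - v) = (4 - 13*(-12))*(-4) + (1 - 1*242) = (4 + 156)*(-4) + (1 - 242) = 160*(-4) - 241 = -640 - 241 = -881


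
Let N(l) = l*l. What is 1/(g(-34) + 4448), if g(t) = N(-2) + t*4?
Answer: 1/4316 ≈ 0.00023170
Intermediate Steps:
N(l) = l**2
g(t) = 4 + 4*t (g(t) = (-2)**2 + t*4 = 4 + 4*t)
1/(g(-34) + 4448) = 1/((4 + 4*(-34)) + 4448) = 1/((4 - 136) + 4448) = 1/(-132 + 4448) = 1/4316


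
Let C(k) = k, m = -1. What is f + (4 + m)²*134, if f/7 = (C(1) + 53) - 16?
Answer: 1472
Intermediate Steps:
f = 266 (f = 7*((1 + 53) - 16) = 7*(54 - 16) = 7*38 = 266)
f + (4 + m)²*134 = 266 + (4 - 1)²*134 = 266 + 3²*134 = 266 + 9*134 = 266 + 1206 = 1472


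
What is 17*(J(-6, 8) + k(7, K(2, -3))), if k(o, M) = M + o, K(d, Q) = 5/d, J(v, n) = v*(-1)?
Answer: 527/2 ≈ 263.50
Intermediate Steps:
J(v, n) = -v
17*(J(-6, 8) + k(7, K(2, -3))) = 17*(-1*(-6) + (5/2 + 7)) = 17*(6 + (5*(1/2) + 7)) = 17*(6 + (5/2 + 7)) = 17*(6 + 19/2) = 17*(31/2) = 527/2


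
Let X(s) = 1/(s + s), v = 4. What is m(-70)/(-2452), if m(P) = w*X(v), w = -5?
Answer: 5/19616 ≈ 0.00025489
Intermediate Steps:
X(s) = 1/(2*s)
m(P) = -5/8 (m(P) = -5/(2*4) = -5*1/8 = -5/8)
m(-70)/(-2452) = -5/8/(-2452) = -5/8*(-1/2452) = 5/19616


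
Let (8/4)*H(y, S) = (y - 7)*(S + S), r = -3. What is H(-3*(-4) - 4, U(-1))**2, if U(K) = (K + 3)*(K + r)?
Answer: 64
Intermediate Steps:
U(K) = (-3 + K)*(3 + K) (U(K) = (K + 3)*(K - 3) = (3 + K)*(-3 + K) = (-3 + K)*(3 + K))
H(y, S) = S*(-7 + y) (H(y, S) = ((y - 7)*(S + S))/2 = ((-7 + y)*(2*S))/2 = (2*S*(-7 + y))/2 = S*(-7 + y))
H(-3*(-4) - 4, U(-1))**2 = ((-9 + (-1)**2)*(-7 + (-3*(-4) - 4)))**2 = ((-9 + 1)*(-7 + (12 - 4)))**2 = (-8*(-7 + 8))**2 = (-8*1)**2 = (-8)**2 = 64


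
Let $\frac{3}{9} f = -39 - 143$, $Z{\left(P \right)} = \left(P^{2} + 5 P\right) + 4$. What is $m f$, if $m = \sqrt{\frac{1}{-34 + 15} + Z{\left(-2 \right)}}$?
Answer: $- \frac{546 i \sqrt{741}}{19} \approx - 782.25 i$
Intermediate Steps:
$Z{\left(P \right)} = 4 + P^{2} + 5 P$
$f = -546$ ($f = 3 \left(-39 - 143\right) = 3 \left(-182\right) = -546$)
$m = \frac{i \sqrt{741}}{19}$ ($m = \sqrt{\frac{1}{-34 + 15} + \left(4 + \left(-2\right)^{2} + 5 \left(-2\right)\right)} = \sqrt{\frac{1}{-19} + \left(4 + 4 - 10\right)} = \sqrt{- \frac{1}{19} - 2} = \sqrt{- \frac{39}{19}} = \frac{i \sqrt{741}}{19} \approx 1.4327 i$)
$m f = \frac{i \sqrt{741}}{19} \left(-546\right) = - \frac{546 i \sqrt{741}}{19}$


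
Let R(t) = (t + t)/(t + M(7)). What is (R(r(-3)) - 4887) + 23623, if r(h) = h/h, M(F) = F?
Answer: 74945/4 ≈ 18736.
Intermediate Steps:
r(h) = 1
R(t) = 2*t/(7 + t) (R(t) = (t + t)/(t + 7) = (2*t)/(7 + t) = 2*t/(7 + t))
(R(r(-3)) - 4887) + 23623 = (2*1/(7 + 1) - 4887) + 23623 = (2*1/8 - 4887) + 23623 = (2*1*(⅛) - 4887) + 23623 = (¼ - 4887) + 23623 = -19547/4 + 23623 = 74945/4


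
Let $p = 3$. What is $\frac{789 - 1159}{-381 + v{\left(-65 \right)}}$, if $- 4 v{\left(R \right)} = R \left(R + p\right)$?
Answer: $\frac{740}{2777} \approx 0.26647$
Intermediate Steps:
$v{\left(R \right)} = - \frac{R \left(3 + R\right)}{4}$ ($v{\left(R \right)} = - \frac{R \left(R + 3\right)}{4} = - \frac{R \left(3 + R\right)}{4}$)
$\frac{789 - 1159}{-381 + v{\left(-65 \right)}} = \frac{789 - 1159}{-381 - - \frac{65 \left(3 - 65\right)}{4}} = - \frac{370}{-381 - \left(- \frac{65}{4}\right) \left(-62\right)} = - \frac{370}{-381 - \frac{2015}{2}} = - \frac{370}{- \frac{2777}{2}} = \left(-370\right) \left(- \frac{2}{2777}\right) = \frac{740}{2777}$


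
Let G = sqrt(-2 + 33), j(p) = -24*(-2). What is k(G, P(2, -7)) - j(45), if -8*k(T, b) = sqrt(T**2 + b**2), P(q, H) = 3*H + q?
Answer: -48 - 7*sqrt(2)/4 ≈ -50.475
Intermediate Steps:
j(p) = 48
P(q, H) = q + 3*H
G = sqrt(31) ≈ 5.5678
k(T, b) = -sqrt(T**2 + b**2)/8
k(G, P(2, -7)) - j(45) = -sqrt((sqrt(31))**2 + (2 + 3*(-7))**2)/8 - 1*48 = -sqrt(31 + (2 - 21)**2)/8 - 48 = -sqrt(31 + (-19)**2)/8 - 48 = -sqrt(31 + 361)/8 - 48 = -7*sqrt(2)/4 - 48 = -48 - 7*sqrt(2)/4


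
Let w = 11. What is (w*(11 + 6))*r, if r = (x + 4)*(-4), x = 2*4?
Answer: -8976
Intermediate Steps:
x = 8
r = -48 (r = (8 + 4)*(-4) = 12*(-4) = -48)
(w*(11 + 6))*r = (11*(11 + 6))*(-48) = (11*17)*(-48) = 187*(-48) = -8976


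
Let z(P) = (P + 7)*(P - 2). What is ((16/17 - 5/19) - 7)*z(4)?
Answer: -44924/323 ≈ -139.08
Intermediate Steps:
z(P) = (-2 + P)*(7 + P) (z(P) = (7 + P)*(-2 + P) = (-2 + P)*(7 + P))
((16/17 - 5/19) - 7)*z(4) = ((16/17 - 5/19) - 7)*(-14 + 4² + 5*4) = ((16*(1/17) - 5*1/19) - 7)*(-14 + 16 + 20) = ((16/17 - 5/19) - 7)*22 = (219/323 - 7)*22 = -2042/323*22 = -44924/323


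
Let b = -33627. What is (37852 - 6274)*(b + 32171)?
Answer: -45977568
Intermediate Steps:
(37852 - 6274)*(b + 32171) = (37852 - 6274)*(-33627 + 32171) = 31578*(-1456) = -45977568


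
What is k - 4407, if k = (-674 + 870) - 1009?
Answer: -5220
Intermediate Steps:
k = -813 (k = 196 - 1009 = -813)
k - 4407 = -813 - 4407 = -5220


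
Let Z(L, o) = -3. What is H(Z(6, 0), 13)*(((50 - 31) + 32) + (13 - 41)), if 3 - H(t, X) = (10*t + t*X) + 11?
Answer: 1403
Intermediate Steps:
H(t, X) = -8 - 10*t - X*t (H(t, X) = 3 - ((10*t + t*X) + 11) = 3 - ((10*t + X*t) + 11) = 3 - (11 + 10*t + X*t) = 3 + (-11 - 10*t - X*t) = -8 - 10*t - X*t)
H(Z(6, 0), 13)*(((50 - 31) + 32) + (13 - 41)) = (-8 - 10*(-3) - 1*13*(-3))*(((50 - 31) + 32) + (13 - 41)) = (-8 + 30 + 39)*((19 + 32) - 28) = 61*(51 - 28) = 61*23 = 1403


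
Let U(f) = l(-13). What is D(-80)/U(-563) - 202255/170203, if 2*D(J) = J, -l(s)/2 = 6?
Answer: 1095265/510609 ≈ 2.1450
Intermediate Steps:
l(s) = -12 (l(s) = -2*6 = -12)
D(J) = J/2
U(f) = -12
D(-80)/U(-563) - 202255/170203 = ((1/2)*(-80))/(-12) - 202255/170203 = -40*(-1/12) - 202255*1/170203 = 10/3 - 202255/170203 = 1095265/510609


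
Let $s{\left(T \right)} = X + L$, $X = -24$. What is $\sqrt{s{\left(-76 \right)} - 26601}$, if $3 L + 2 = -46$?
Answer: $i \sqrt{26641} \approx 163.22 i$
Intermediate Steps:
$L = -16$ ($L = - \frac{2}{3} + \frac{1}{3} \left(-46\right) = - \frac{2}{3} - \frac{46}{3} = -16$)
$s{\left(T \right)} = -40$ ($s{\left(T \right)} = -24 - 16 = -40$)
$\sqrt{s{\left(-76 \right)} - 26601} = \sqrt{-40 - 26601} = \sqrt{-26641} = i \sqrt{26641}$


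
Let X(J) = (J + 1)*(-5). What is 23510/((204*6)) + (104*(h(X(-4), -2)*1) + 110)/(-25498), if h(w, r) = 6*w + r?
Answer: 13366393/709308 ≈ 18.844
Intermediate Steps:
X(J) = -5 - 5*J (X(J) = (1 + J)*(-5) = -5 - 5*J)
h(w, r) = r + 6*w
23510/((204*6)) + (104*(h(X(-4), -2)*1) + 110)/(-25498) = 23510/((204*6)) + (104*((-2 + 6*(-5 - 5*(-4)))*1) + 110)/(-25498) = 23510/1224 + (104*((-2 + 6*(-5 + 20))*1) + 110)*(-1/25498) = 23510*(1/1224) + (104*((-2 + 6*15)*1) + 110)*(-1/25498) = 11755/612 + (104*((-2 + 90)*1) + 110)*(-1/25498) = 11755/612 + (104*(88*1) + 110)*(-1/25498) = 11755/612 + (104*88 + 110)*(-1/25498) = 11755/612 + (9152 + 110)*(-1/25498) = 11755/612 + 9262*(-1/25498) = 11755/612 - 421/1159 = 13366393/709308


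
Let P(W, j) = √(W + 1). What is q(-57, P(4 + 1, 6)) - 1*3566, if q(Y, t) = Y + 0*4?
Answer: -3623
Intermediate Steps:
P(W, j) = √(1 + W)
q(Y, t) = Y (q(Y, t) = Y + 0 = Y)
q(-57, P(4 + 1, 6)) - 1*3566 = -57 - 1*3566 = -57 - 3566 = -3623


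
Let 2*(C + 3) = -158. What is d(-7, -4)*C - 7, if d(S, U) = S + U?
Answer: 895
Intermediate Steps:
C = -82 (C = -3 + (½)*(-158) = -3 - 79 = -82)
d(-7, -4)*C - 7 = (-7 - 4)*(-82) - 7 = -11*(-82) - 7 = 902 - 7 = 895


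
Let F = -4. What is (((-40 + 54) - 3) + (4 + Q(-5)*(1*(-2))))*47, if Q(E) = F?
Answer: 1081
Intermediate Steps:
Q(E) = -4
(((-40 + 54) - 3) + (4 + Q(-5)*(1*(-2))))*47 = (((-40 + 54) - 3) + (4 - 4*(-2)))*47 = ((14 - 3) + (4 - 4*(-2)))*47 = (11 + (4 + 8))*47 = (11 + 12)*47 = 23*47 = 1081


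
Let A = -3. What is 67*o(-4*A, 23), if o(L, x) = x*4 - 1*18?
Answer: 4958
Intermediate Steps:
o(L, x) = -18 + 4*x (o(L, x) = 4*x - 18 = -18 + 4*x)
67*o(-4*A, 23) = 67*(-18 + 4*23) = 67*(-18 + 92) = 67*74 = 4958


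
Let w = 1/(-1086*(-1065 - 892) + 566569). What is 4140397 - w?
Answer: 11145414612786/2691871 ≈ 4.1404e+6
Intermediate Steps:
w = 1/2691871 (w = 1/(-1086*(-1957) + 566569) = 1/(2125302 + 566569) = 1/2691871 ≈ 3.7149e-7)
4140397 - w = 4140397 - 1*1/2691871 = 4140397 - 1/2691871 = 11145414612786/2691871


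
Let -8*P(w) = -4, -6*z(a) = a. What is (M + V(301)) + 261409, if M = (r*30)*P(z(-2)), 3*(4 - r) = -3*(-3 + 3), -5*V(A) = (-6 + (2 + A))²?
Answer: 1219136/5 ≈ 2.4383e+5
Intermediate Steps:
z(a) = -a/6
V(A) = -(-4 + A)²/5 (V(A) = -(-6 + (2 + A))²/5 = -(-4 + A)²/5)
r = 4 (r = 4 - (-1)*(-3 + 3) = 4 - (-1)*0 = 4 - ⅓*0 = 4 + 0 = 4)
P(w) = ½ (P(w) = -⅛*(-4) = ½)
M = 60 (M = (4*30)*(½) = 120*(½) = 60)
(M + V(301)) + 261409 = (60 - (-4 + 301)²/5) + 261409 = (60 - ⅕*297²) + 261409 = (60 - ⅕*88209) + 261409 = (60 - 88209/5) + 261409 = -87909/5 + 261409 = 1219136/5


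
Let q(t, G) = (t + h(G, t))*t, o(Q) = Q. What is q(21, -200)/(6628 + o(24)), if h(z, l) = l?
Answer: 441/3326 ≈ 0.13259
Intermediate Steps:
q(t, G) = 2*t² (q(t, G) = (t + t)*t = (2*t)*t = 2*t²)
q(21, -200)/(6628 + o(24)) = (2*21²)/(6628 + 24) = (2*441)/6652 = 882*(1/6652) = 441/3326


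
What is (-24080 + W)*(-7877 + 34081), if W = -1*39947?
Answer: -1677763508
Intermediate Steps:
W = -39947
(-24080 + W)*(-7877 + 34081) = (-24080 - 39947)*(-7877 + 34081) = -64027*26204 = -1677763508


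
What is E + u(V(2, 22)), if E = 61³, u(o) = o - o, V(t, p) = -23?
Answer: 226981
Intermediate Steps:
u(o) = 0
E = 226981
E + u(V(2, 22)) = 226981 + 0 = 226981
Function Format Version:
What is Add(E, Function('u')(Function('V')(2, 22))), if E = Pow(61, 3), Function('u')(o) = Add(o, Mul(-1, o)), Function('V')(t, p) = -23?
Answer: 226981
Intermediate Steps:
Function('u')(o) = 0
E = 226981
Add(E, Function('u')(Function('V')(2, 22))) = Add(226981, 0) = 226981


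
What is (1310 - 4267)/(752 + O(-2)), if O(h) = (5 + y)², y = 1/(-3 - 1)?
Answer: -47312/12393 ≈ -3.8176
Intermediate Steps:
y = -¼ (y = 1/(-4) = -¼ ≈ -0.25000)
O(h) = 361/16 (O(h) = (5 - ¼)² = (19/4)² = 361/16)
(1310 - 4267)/(752 + O(-2)) = (1310 - 4267)/(752 + 361/16) = -2957/12393/16 = -2957*16/12393 = -47312/12393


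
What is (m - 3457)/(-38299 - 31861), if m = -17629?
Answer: 10543/35080 ≈ 0.30054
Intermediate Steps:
(m - 3457)/(-38299 - 31861) = (-17629 - 3457)/(-38299 - 31861) = -21086/(-70160) = -21086*(-1/70160) = 10543/35080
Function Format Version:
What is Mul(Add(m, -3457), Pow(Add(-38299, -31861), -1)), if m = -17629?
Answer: Rational(10543, 35080) ≈ 0.30054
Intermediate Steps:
Mul(Add(m, -3457), Pow(Add(-38299, -31861), -1)) = Mul(Add(-17629, -3457), Pow(Add(-38299, -31861), -1)) = Mul(-21086, Pow(-70160, -1)) = Mul(-21086, Rational(-1, 70160)) = Rational(10543, 35080)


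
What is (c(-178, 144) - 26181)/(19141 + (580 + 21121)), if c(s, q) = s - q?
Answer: -26503/40842 ≈ -0.64892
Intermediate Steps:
(c(-178, 144) - 26181)/(19141 + (580 + 21121)) = ((-178 - 1*144) - 26181)/(19141 + (580 + 21121)) = ((-178 - 144) - 26181)/(19141 + 21701) = (-322 - 26181)/40842 = -26503*1/40842 = -26503/40842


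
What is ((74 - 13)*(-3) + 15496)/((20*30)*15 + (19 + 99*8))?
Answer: 15313/9811 ≈ 1.5608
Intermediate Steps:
((74 - 13)*(-3) + 15496)/((20*30)*15 + (19 + 99*8)) = (61*(-3) + 15496)/(600*15 + (19 + 792)) = (-183 + 15496)/(9000 + 811) = 15313/9811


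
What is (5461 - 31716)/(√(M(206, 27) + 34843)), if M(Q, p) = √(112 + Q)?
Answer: -26255/√(34843 + √318) ≈ -140.62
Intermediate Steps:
(5461 - 31716)/(√(M(206, 27) + 34843)) = (5461 - 31716)/(√(√(112 + 206) + 34843)) = -26255/√(√318 + 34843) = -26255/√(34843 + √318)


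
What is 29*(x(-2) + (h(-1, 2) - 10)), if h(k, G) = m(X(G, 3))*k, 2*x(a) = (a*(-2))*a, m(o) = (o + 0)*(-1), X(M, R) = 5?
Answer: -261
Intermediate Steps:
m(o) = -o (m(o) = o*(-1) = -o)
x(a) = -a² (x(a) = ((a*(-2))*a)/2 = ((-2*a)*a)/2 = (-2*a²)/2 = -a²)
h(k, G) = -5*k (h(k, G) = (-1*5)*k = -5*k)
29*(x(-2) + (h(-1, 2) - 10)) = 29*(-1*(-2)² + (-5*(-1) - 10)) = 29*(-1*4 + (5 - 10)) = 29*(-4 - 5) = 29*(-9) = -261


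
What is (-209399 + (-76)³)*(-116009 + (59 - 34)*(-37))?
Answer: 75817082250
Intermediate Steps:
(-209399 + (-76)³)*(-116009 + (59 - 34)*(-37)) = (-209399 - 438976)*(-116009 + 25*(-37)) = -648375*(-116009 - 925) = -648375*(-116934) = 75817082250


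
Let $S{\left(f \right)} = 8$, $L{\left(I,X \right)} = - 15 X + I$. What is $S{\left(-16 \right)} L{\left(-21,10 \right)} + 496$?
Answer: $-872$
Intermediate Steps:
$L{\left(I,X \right)} = I - 15 X$
$S{\left(-16 \right)} L{\left(-21,10 \right)} + 496 = 8 \left(-21 - 150\right) + 496 = 8 \left(-171\right) + 496 = -1368 + 496 = -872$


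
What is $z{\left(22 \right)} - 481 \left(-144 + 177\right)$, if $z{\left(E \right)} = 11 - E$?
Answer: $-15884$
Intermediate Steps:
$z{\left(22 \right)} - 481 \left(-144 + 177\right) = \left(11 - 22\right) - 481 \left(-144 + 177\right) = \left(11 - 22\right) - 15873 = -11 - 15873 = -15884$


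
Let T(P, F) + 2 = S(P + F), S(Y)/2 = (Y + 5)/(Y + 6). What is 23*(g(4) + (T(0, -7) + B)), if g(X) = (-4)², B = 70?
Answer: 2024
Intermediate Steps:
S(Y) = 2*(5 + Y)/(6 + Y) (S(Y) = 2*((Y + 5)/(Y + 6)) = 2*((5 + Y)/(6 + Y)) = 2*(5 + Y)/(6 + Y))
T(P, F) = -2 + 2*(5 + F + P)/(6 + F + P) (T(P, F) = -2 + 2*(5 + (P + F))/(6 + (P + F)) = -2 + 2*(5 + (F + P))/(6 + (F + P)) = -2 + 2*(5 + F + P)/(6 + F + P))
g(X) = 16
23*(g(4) + (T(0, -7) + B)) = 23*(16 + (-2/(6 - 7 + 0) + 70)) = 23*(16 + (-2/(-1) + 70)) = 23*(16 + (-2*(-1) + 70)) = 23*(16 + (2 + 70)) = 23*(16 + 72) = 23*88 = 2024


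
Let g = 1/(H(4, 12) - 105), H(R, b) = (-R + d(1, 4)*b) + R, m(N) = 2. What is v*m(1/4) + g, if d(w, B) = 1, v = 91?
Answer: 16925/93 ≈ 181.99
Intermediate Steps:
H(R, b) = b (H(R, b) = (-R + 1*b) + R = (-R + b) + R = (b - R) + R = b)
g = -1/93 (g = 1/(12 - 105) = 1/(-93) = -1/93 ≈ -0.010753)
v*m(1/4) + g = 91*2 - 1/93 = 182 - 1/93 = 16925/93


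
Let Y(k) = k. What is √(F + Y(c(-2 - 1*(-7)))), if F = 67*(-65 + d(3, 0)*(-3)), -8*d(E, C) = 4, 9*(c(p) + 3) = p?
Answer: 5*I*√6130/6 ≈ 65.245*I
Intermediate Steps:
c(p) = -3 + p/9
d(E, C) = -½ (d(E, C) = -⅛*4 = -½)
F = -8509/2 (F = 67*(-65 - ½*(-3)) = 67*(-65 + 3/2) = 67*(-127/2) = -8509/2 ≈ -4254.5)
√(F + Y(c(-2 - 1*(-7)))) = √(-8509/2 + (-3 + (-2 - 1*(-7))/9)) = √(-8509/2 + (-3 + (-2 + 7)/9)) = √(-8509/2 + (-3 + (⅑)*5)) = √(-8509/2 + (-3 + 5/9)) = √(-8509/2 - 22/9) = √(-76625/18) = 5*I*√6130/6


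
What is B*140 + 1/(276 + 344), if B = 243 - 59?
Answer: 15971201/620 ≈ 25760.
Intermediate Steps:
B = 184
B*140 + 1/(276 + 344) = 184*140 + 1/(276 + 344) = 25760 + 1/620 = 15971201/620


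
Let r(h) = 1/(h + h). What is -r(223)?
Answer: -1/446 ≈ -0.0022422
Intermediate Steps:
r(h) = 1/(2*h)
-r(223) = -1/(2*223) = -1*1/446 = -1/446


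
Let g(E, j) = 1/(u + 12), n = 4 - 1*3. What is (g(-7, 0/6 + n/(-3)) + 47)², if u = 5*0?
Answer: 319225/144 ≈ 2216.8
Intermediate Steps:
n = 1 (n = 4 - 3 = 1)
u = 0
g(E, j) = 1/12 (g(E, j) = 1/(0 + 12) = 1/12)
(g(-7, 0/6 + n/(-3)) + 47)² = (1/12 + 47)² = (565/12)² = 319225/144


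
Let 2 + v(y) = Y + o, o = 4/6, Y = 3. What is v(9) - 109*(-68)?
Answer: 22241/3 ≈ 7413.7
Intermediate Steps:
o = 2/3 (o = 4*(1/6) = 2/3 ≈ 0.66667)
v(y) = 5/3 (v(y) = -2 + (3 + 2/3) = -2 + 11/3 = 5/3)
v(9) - 109*(-68) = 5/3 - 109*(-68) = 5/3 + 7412 = 22241/3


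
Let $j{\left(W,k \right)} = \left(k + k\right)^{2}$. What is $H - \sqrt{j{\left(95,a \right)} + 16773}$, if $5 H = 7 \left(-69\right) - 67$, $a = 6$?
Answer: $-110 - \sqrt{16917} \approx -240.07$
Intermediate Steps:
$j{\left(W,k \right)} = 4 k^{2}$ ($j{\left(W,k \right)} = \left(2 k\right)^{2} = 4 k^{2}$)
$H = -110$ ($H = \frac{7 \left(-69\right) - 67}{5} = \frac{-483 - 67}{5} = \frac{1}{5} \left(-550\right) = -110$)
$H - \sqrt{j{\left(95,a \right)} + 16773} = -110 - \sqrt{4 \cdot 6^{2} + 16773} = -110 - \sqrt{4 \cdot 36 + 16773} = -110 - \sqrt{144 + 16773} = -110 - \sqrt{16917}$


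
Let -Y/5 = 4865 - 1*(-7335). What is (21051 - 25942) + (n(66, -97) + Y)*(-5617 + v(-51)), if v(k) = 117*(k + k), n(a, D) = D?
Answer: 1072308556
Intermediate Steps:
v(k) = 234*k (v(k) = 117*(2*k) = 234*k)
Y = -61000 (Y = -5*(4865 - 1*(-7335)) = -5*(4865 + 7335) = -5*12200 = -61000)
(21051 - 25942) + (n(66, -97) + Y)*(-5617 + v(-51)) = (21051 - 25942) + (-97 - 61000)*(-5617 + 234*(-51)) = -4891 - 61097*(-5617 - 11934) = -4891 - 61097*(-17551) = -4891 + 1072313447 = 1072308556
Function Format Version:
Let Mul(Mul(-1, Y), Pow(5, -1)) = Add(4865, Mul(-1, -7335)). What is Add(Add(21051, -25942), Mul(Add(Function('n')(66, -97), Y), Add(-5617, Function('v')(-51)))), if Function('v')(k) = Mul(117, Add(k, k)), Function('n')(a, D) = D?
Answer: 1072308556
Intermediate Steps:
Function('v')(k) = Mul(234, k) (Function('v')(k) = Mul(117, Mul(2, k)) = Mul(234, k))
Y = -61000 (Y = Mul(-5, Add(4865, Mul(-1, -7335))) = Mul(-5, Add(4865, 7335)) = Mul(-5, 12200) = -61000)
Add(Add(21051, -25942), Mul(Add(Function('n')(66, -97), Y), Add(-5617, Function('v')(-51)))) = Add(Add(21051, -25942), Mul(Add(-97, -61000), Add(-5617, Mul(234, -51)))) = Add(-4891, Mul(-61097, Add(-5617, -11934))) = Add(-4891, Mul(-61097, -17551)) = Add(-4891, 1072313447) = 1072308556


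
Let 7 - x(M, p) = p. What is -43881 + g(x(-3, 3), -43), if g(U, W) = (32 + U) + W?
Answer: -43888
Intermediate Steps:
x(M, p) = 7 - p
g(U, W) = 32 + U + W
-43881 + g(x(-3, 3), -43) = -43881 + (32 + (7 - 1*3) - 43) = -43881 + (32 + (7 - 3) - 43) = -43881 + (32 + 4 - 43) = -43881 - 7 = -43888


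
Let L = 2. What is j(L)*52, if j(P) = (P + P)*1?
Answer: 208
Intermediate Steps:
j(P) = 2*P (j(P) = (2*P)*1 = 2*P)
j(L)*52 = (2*2)*52 = 4*52 = 208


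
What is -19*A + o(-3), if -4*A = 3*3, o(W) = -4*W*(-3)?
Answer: 27/4 ≈ 6.7500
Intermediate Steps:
o(W) = 12*W
A = -9/4 (A = -3*3/4 = -¼*9 = -9/4 ≈ -2.2500)
-19*A + o(-3) = -19*(-9/4) + 12*(-3) = 171/4 - 36 = 27/4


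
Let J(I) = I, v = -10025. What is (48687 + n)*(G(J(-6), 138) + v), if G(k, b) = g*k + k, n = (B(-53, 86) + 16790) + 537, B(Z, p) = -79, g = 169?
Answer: -728252075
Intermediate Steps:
n = 17248 (n = (-79 + 16790) + 537 = 16711 + 537 = 17248)
G(k, b) = 170*k (G(k, b) = 169*k + k = 170*k)
(48687 + n)*(G(J(-6), 138) + v) = (48687 + 17248)*(170*(-6) - 10025) = 65935*(-1020 - 10025) = 65935*(-11045) = -728252075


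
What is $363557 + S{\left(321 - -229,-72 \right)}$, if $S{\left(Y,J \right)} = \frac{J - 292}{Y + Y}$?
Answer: $\frac{99978084}{275} \approx 3.6356 \cdot 10^{5}$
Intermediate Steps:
$S{\left(Y,J \right)} = \frac{-292 + J}{2 Y}$
$363557 + S{\left(321 - -229,-72 \right)} = 363557 + \frac{-292 - 72}{2 \left(321 - -229\right)} = 363557 + \frac{1}{2} \frac{1}{321 + 229} \left(-364\right) = 363557 + \frac{1}{2} \cdot \frac{1}{550} \left(-364\right) = 363557 - \frac{91}{275} = \frac{99978084}{275}$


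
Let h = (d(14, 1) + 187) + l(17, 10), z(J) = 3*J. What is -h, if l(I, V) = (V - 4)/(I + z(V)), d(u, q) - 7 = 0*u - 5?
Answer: -8889/47 ≈ -189.13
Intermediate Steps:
d(u, q) = 2 (d(u, q) = 7 + (0*u - 5) = 7 + (0 - 5) = 7 - 5 = 2)
l(I, V) = (-4 + V)/(I + 3*V) (l(I, V) = (V - 4)/(I + 3*V) = (-4 + V)/(I + 3*V))
h = 8889/47 (h = (2 + 187) + (-4 + 10)/(17 + 3*10) = 189 + 6/(17 + 30) = 189 + 6/47 = 8889/47 ≈ 189.13)
-h = -1*8889/47 = -8889/47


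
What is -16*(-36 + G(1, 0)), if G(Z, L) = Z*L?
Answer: 576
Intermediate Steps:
G(Z, L) = L*Z
-16*(-36 + G(1, 0)) = -16*(-36 + 0*1) = -16*(-36 + 0) = -16*(-36) = 576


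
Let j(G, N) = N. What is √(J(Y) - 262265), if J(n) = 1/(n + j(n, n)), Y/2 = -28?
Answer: I*√205615767/28 ≈ 512.12*I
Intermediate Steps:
Y = -56 (Y = 2*(-28) = -56)
J(n) = 1/(2*n) (J(n) = 1/(n + n) = 1/(2*n))
√(J(Y) - 262265) = √((½)/(-56) - 262265) = √((½)*(-1/56) - 262265) = √(-1/112 - 262265) = √(-29373681/112) = I*√205615767/28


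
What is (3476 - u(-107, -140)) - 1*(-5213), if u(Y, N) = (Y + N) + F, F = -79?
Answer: 9015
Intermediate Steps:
u(Y, N) = -79 + N + Y (u(Y, N) = (Y + N) - 79 = (N + Y) - 79 = -79 + N + Y)
(3476 - u(-107, -140)) - 1*(-5213) = (3476 - (-79 - 140 - 107)) - 1*(-5213) = (3476 - 1*(-326)) + 5213 = (3476 + 326) + 5213 = 3802 + 5213 = 9015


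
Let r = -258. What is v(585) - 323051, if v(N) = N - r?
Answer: -322208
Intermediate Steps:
v(N) = 258 + N (v(N) = N - 1*(-258) = N + 258 = 258 + N)
v(585) - 323051 = (258 + 585) - 323051 = 843 - 323051 = -322208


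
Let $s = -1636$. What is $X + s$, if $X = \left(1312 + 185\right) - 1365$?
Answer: $-1504$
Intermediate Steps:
$X = 132$ ($X = 1497 - 1365 = 132$)
$X + s = 132 - 1636 = -1504$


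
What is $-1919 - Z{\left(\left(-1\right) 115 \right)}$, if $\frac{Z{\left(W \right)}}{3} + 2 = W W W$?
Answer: $4560712$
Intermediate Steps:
$Z{\left(W \right)} = -6 + 3 W^{3}$ ($Z{\left(W \right)} = -6 + 3 W W W = -6 + 3 W^{2} W = -6 + 3 W^{3}$)
$-1919 - Z{\left(\left(-1\right) 115 \right)} = -1919 - \left(-6 + 3 \left(\left(-1\right) 115\right)^{3}\right) = -1919 - \left(-6 + 3 \left(-115\right)^{3}\right) = -1919 - \left(-6 + 3 \left(-1520875\right)\right) = -1919 - \left(-6 - 4562625\right) = -1919 - -4562631 = -1919 + 4562631 = 4560712$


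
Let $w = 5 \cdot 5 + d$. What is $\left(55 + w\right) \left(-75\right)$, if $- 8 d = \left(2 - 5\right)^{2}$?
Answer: $- \frac{47325}{8} \approx -5915.6$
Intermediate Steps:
$d = - \frac{9}{8}$ ($d = - \frac{\left(2 - 5\right)^{2}}{8} = - \frac{\left(-3\right)^{2}}{8} = \left(- \frac{1}{8}\right) 9 = - \frac{9}{8} \approx -1.125$)
$w = \frac{191}{8}$ ($w = 5 \cdot 5 - \frac{9}{8} = 25 - \frac{9}{8} = \frac{191}{8} \approx 23.875$)
$\left(55 + w\right) \left(-75\right) = \left(55 + \frac{191}{8}\right) \left(-75\right) = \frac{631}{8} \left(-75\right) = - \frac{47325}{8}$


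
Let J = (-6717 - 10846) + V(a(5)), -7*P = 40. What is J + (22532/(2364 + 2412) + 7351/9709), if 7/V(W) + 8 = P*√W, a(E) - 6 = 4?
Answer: -18182365728221/1035600776 - 245*√10/1608 ≈ -17558.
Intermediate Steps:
P = -40/7 (P = -⅐*40 = -40/7 ≈ -5.7143)
a(E) = 10 (a(E) = 6 + 4 = 10)
V(W) = 7/(-8 - 40*√W/7)
J = -17563 - 49/(56 + 40*√10) (J = (-6717 - 10846) - 49/(56 + 40*√10) = -17563 - 49/(56 + 40*√10) ≈ -17563.)
J + (22532/(2364 + 2412) + 7351/9709) = (-28240961/1608 - 245*√10/1608) + (22532/(2364 + 2412) + 7351/9709) = (-28240961/1608 - 245*√10/1608) + (22532/4776 + 7351*(1/9709)) = (-28240961/1608 - 245*√10/1608) + (22532*(1/4776) + 7351/9709) = (-28240961/1608 - 245*√10/1608) + (5633/1194 + 7351/9709) = (-28240961/1608 - 245*√10/1608) + 63467891/11592546 = -18182365728221/1035600776 - 245*√10/1608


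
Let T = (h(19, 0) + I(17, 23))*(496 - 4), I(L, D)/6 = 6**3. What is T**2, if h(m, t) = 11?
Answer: 413505585936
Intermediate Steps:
I(L, D) = 1296 (I(L, D) = 6*6**3 = 6*216 = 1296)
T = 643044 (T = (11 + 1296)*(496 - 4) = 1307*492 = 643044)
T**2 = 643044**2 = 413505585936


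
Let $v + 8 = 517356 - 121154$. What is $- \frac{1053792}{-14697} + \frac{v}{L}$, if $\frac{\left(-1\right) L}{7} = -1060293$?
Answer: $\frac{869680092290}{12120209283} \approx 71.755$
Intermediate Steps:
$L = 7422051$ ($L = \left(-7\right) \left(-1060293\right) = 7422051$)
$v = 396194$ ($v = -8 + \left(517356 - 121154\right) = -8 + 396202 = 396194$)
$- \frac{1053792}{-14697} + \frac{v}{L} = - \frac{1053792}{-14697} + \frac{396194}{7422051} = \left(-1053792\right) \left(- \frac{1}{14697}\right) + 396194 \cdot \frac{1}{7422051} = \frac{117088}{1633} + \frac{396194}{7422051} = \frac{869680092290}{12120209283}$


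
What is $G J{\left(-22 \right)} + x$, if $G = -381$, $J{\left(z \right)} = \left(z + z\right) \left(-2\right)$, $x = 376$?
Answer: $-33152$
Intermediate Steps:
$J{\left(z \right)} = - 4 z$ ($J{\left(z \right)} = 2 z \left(-2\right) = - 4 z$)
$G J{\left(-22 \right)} + x = - 381 \left(\left(-4\right) \left(-22\right)\right) + 376 = \left(-381\right) 88 + 376 = -33528 + 376 = -33152$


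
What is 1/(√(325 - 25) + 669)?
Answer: 223/149087 - 10*√3/447261 ≈ 0.0014570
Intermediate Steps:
1/(√(325 - 25) + 669) = 1/(√300 + 669) = 1/(10*√3 + 669) = 1/(669 + 10*√3)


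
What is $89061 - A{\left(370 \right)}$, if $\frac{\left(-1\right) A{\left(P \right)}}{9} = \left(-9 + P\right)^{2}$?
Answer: $1261950$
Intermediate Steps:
$A{\left(P \right)} = - 9 \left(-9 + P\right)^{2}$
$89061 - A{\left(370 \right)} = 89061 - - 9 \left(-9 + 370\right)^{2} = 89061 - - 9 \cdot 361^{2} = 89061 - \left(-9\right) 130321 = 89061 - -1172889 = 89061 + 1172889 = 1261950$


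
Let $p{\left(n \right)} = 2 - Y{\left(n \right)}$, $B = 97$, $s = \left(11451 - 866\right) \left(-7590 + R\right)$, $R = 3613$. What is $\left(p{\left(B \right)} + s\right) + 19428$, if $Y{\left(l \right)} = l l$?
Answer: $-42086524$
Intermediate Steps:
$Y{\left(l \right)} = l^{2}$
$s = -42096545$ ($s = \left(11451 - 866\right) \left(-7590 + 3613\right) = 10585 \left(-3977\right) = -42096545$)
$p{\left(n \right)} = 2 - n^{2}$
$\left(p{\left(B \right)} + s\right) + 19428 = \left(\left(2 - 97^{2}\right) - 42096545\right) + 19428 = \left(\left(2 - 9409\right) - 42096545\right) + 19428 = \left(-9407 - 42096545\right) + 19428 = -42105952 + 19428 = -42086524$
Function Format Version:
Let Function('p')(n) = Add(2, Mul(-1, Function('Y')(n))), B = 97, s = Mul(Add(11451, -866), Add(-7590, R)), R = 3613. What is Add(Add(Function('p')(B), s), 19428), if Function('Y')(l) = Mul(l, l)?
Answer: -42086524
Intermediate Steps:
Function('Y')(l) = Pow(l, 2)
s = -42096545 (s = Mul(Add(11451, -866), Add(-7590, 3613)) = Mul(10585, -3977) = -42096545)
Function('p')(n) = Add(2, Mul(-1, Pow(n, 2)))
Add(Add(Function('p')(B), s), 19428) = Add(Add(Add(2, Mul(-1, Pow(97, 2))), -42096545), 19428) = Add(Add(Add(2, Mul(-1, 9409)), -42096545), 19428) = Add(Add(Add(2, -9409), -42096545), 19428) = Add(Add(-9407, -42096545), 19428) = Add(-42105952, 19428) = -42086524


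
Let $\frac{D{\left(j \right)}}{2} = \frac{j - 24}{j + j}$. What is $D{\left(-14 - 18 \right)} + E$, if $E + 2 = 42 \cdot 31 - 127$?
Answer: $\frac{4699}{4} \approx 1174.8$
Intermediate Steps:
$D{\left(j \right)} = \frac{-24 + j}{j}$ ($D{\left(j \right)} = 2 \frac{j - 24}{j + j} = 2 \frac{-24 + j}{2 j} = \frac{-24 + j}{j}$)
$E = 1173$ ($E = -2 + \left(42 \cdot 31 - 127\right) = -2 + \left(1302 - 127\right) = -2 + 1175 = 1173$)
$D{\left(-14 - 18 \right)} + E = \frac{-24 - 32}{-14 - 18} + 1173 = \frac{-24 - 32}{-32} + 1173 = \left(- \frac{1}{32}\right) \left(-56\right) + 1173 = \frac{7}{4} + 1173 = \frac{4699}{4}$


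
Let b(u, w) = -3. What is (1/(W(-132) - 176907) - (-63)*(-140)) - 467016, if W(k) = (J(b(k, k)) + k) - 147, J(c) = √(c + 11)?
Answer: -7469406723988377/15697439294 - √2/15697439294 ≈ -4.7584e+5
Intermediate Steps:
J(c) = √(11 + c)
W(k) = -147 + k + 2*√2 (W(k) = (√(11 - 3) + k) - 147 = (√8 + k) - 147 = (2*√2 + k) - 147 = (k + 2*√2) - 147 = -147 + k + 2*√2)
(1/(W(-132) - 176907) - (-63)*(-140)) - 467016 = (1/((-147 - 132 + 2*√2) - 176907) - (-63)*(-140)) - 467016 = (1/((-279 + 2*√2) - 176907) - 1*8820) - 467016 = (1/(-177186 + 2*√2) - 8820) - 467016 = (-8820 + 1/(-177186 + 2*√2)) - 467016 = -475836 + 1/(-177186 + 2*√2)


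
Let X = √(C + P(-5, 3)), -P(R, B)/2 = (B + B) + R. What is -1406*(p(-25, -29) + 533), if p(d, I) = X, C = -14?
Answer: -749398 - 5624*I ≈ -7.494e+5 - 5624.0*I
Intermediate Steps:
P(R, B) = -4*B - 2*R (P(R, B) = -2*((B + B) + R) = -2*(2*B + R) = -2*(R + 2*B) = -4*B - 2*R)
X = 4*I (X = √(-14 + (-4*3 - 2*(-5))) = √(-14 + (-12 + 10)) = √(-14 - 2) = √(-16) = 4*I ≈ 4.0*I)
p(d, I) = 4*I
-1406*(p(-25, -29) + 533) = -1406*(4*I + 533) = -1406*(533 + 4*I) = -749398 - 5624*I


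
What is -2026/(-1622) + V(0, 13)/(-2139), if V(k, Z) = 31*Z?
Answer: 59354/55959 ≈ 1.0607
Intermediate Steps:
-2026/(-1622) + V(0, 13)/(-2139) = -2026/(-1622) + (31*13)/(-2139) = -2026*(-1/1622) + 403*(-1/2139) = 1013/811 - 13/69 = 59354/55959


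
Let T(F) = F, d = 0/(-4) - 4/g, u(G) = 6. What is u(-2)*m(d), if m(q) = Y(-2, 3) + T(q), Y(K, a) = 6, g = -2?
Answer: 48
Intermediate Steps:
d = 2 (d = 0/(-4) - 4/(-2) = 0*(-1/4) - 4*(-1/2) = 0 + 2 = 2)
m(q) = 6 + q
u(-2)*m(d) = 6*(6 + 2) = 6*8 = 48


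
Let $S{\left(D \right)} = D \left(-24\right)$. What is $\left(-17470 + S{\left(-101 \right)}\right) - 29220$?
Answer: $-44266$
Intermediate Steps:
$S{\left(D \right)} = - 24 D$
$\left(-17470 + S{\left(-101 \right)}\right) - 29220 = \left(-17470 - -2424\right) - 29220 = \left(-17470 + 2424\right) - 29220 = -15046 - 29220 = -44266$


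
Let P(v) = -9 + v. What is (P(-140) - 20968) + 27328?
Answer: 6211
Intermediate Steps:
(P(-140) - 20968) + 27328 = ((-9 - 140) - 20968) + 27328 = (-149 - 20968) + 27328 = -21117 + 27328 = 6211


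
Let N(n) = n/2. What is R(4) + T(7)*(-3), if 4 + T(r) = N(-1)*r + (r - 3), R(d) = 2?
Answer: 25/2 ≈ 12.500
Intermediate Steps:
N(n) = n/2 (N(n) = n*(½) = n/2)
T(r) = -7 + r/2 (T(r) = -4 + (((½)*(-1))*r + (r - 3)) = -4 + (-r/2 + (-3 + r)) = -4 + (-3 + r/2) = -7 + r/2)
R(4) + T(7)*(-3) = 2 + (-7 + (½)*7)*(-3) = 2 + (-7 + 7/2)*(-3) = 2 - 7/2*(-3) = 2 + 21/2 = 25/2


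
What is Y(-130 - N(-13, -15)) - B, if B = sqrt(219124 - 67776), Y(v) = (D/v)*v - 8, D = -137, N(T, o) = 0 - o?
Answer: -145 - 2*sqrt(37837) ≈ -534.04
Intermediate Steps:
N(T, o) = -o
Y(v) = -145 (Y(v) = (-137/v)*v - 8 = -137 - 8 = -145)
B = 2*sqrt(37837) (B = sqrt(151348) = 2*sqrt(37837) ≈ 389.03)
Y(-130 - N(-13, -15)) - B = -145 - 2*sqrt(37837)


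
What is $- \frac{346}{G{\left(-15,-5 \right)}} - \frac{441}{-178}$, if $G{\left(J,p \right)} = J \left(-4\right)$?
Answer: $- \frac{4391}{1335} \approx -3.2891$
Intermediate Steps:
$G{\left(J,p \right)} = - 4 J$
$- \frac{346}{G{\left(-15,-5 \right)}} - \frac{441}{-178} = - \frac{346}{\left(-4\right) \left(-15\right)} - \frac{441}{-178} = - \frac{346}{60} - - \frac{441}{178} = \left(-346\right) \frac{1}{60} + \frac{441}{178} = - \frac{173}{30} + \frac{441}{178} = - \frac{4391}{1335}$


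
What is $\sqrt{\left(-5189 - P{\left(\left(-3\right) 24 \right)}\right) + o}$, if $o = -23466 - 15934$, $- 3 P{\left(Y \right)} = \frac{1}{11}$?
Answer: $\frac{38 i \sqrt{33627}}{33} \approx 211.16 i$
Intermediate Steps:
$P{\left(Y \right)} = - \frac{1}{33}$ ($P{\left(Y \right)} = - \frac{1}{3 \cdot 11} = \left(- \frac{1}{3}\right) \frac{1}{11} = - \frac{1}{33}$)
$o = -39400$ ($o = -23466 - 15934 = -39400$)
$\sqrt{\left(-5189 - P{\left(\left(-3\right) 24 \right)}\right) + o} = \sqrt{\left(-5189 - - \frac{1}{33}\right) - 39400} = \sqrt{\left(-5189 + \frac{1}{33}\right) - 39400} = \sqrt{- \frac{171236}{33} - 39400} = \sqrt{- \frac{1471436}{33}} = \frac{38 i \sqrt{33627}}{33}$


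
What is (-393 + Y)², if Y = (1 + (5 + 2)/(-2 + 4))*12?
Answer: 114921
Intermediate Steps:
Y = 54 (Y = (1 + 7/2)*12 = (9/2)*12 = 54)
(-393 + Y)² = (-393 + 54)² = (-339)² = 114921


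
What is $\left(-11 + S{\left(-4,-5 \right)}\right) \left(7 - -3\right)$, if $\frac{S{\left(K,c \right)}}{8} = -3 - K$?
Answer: $-30$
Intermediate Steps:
$S{\left(K,c \right)} = -24 - 8 K$ ($S{\left(K,c \right)} = 8 \left(-3 - K\right) = -24 - 8 K$)
$\left(-11 + S{\left(-4,-5 \right)}\right) \left(7 - -3\right) = \left(-11 - -8\right) \left(7 - -3\right) = \left(-11 + \left(-24 + 32\right)\right) \left(7 + 3\right) = \left(-11 + 8\right) 10 = \left(-3\right) 10 = -30$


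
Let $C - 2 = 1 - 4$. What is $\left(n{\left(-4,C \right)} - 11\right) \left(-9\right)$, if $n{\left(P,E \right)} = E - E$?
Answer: $99$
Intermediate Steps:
$C = -1$ ($C = 2 + \left(1 - 4\right) = 2 - 3 = -1$)
$n{\left(P,E \right)} = 0$
$\left(n{\left(-4,C \right)} - 11\right) \left(-9\right) = \left(0 - 11\right) \left(-9\right) = \left(-11\right) \left(-9\right) = 99$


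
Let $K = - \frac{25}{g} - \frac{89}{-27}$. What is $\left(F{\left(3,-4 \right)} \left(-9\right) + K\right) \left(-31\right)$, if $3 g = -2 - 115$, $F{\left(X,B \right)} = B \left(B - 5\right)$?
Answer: $\frac{3482602}{351} \approx 9921.9$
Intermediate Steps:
$F{\left(X,B \right)} = B \left(-5 + B\right)$
$g = -39$ ($g = \frac{-2 - 115}{3} = \frac{1}{3} \left(-117\right) = -39$)
$K = \frac{1382}{351}$ ($K = - \frac{25}{-39} - \frac{89}{-27} = \left(-25\right) \left(- \frac{1}{39}\right) - - \frac{89}{27} = \frac{25}{39} + \frac{89}{27} = \frac{1382}{351} \approx 3.9373$)
$\left(F{\left(3,-4 \right)} \left(-9\right) + K\right) \left(-31\right) = \left(- 4 \left(-5 - 4\right) \left(-9\right) + \frac{1382}{351}\right) \left(-31\right) = \left(\left(-4\right) \left(-9\right) \left(-9\right) + \frac{1382}{351}\right) \left(-31\right) = \left(36 \left(-9\right) + \frac{1382}{351}\right) \left(-31\right) = \left(-324 + \frac{1382}{351}\right) \left(-31\right) = \left(- \frac{112342}{351}\right) \left(-31\right) = \frac{3482602}{351}$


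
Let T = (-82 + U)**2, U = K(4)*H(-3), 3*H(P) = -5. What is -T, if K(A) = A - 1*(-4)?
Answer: -81796/9 ≈ -9088.4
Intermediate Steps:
K(A) = 4 + A (K(A) = A + 4 = 4 + A)
H(P) = -5/3 (H(P) = (1/3)*(-5) = -5/3)
U = -40/3 (U = (4 + 4)*(-5/3) = 8*(-5/3) = -40/3 ≈ -13.333)
T = 81796/9 (T = (-82 - 40/3)**2 = (-286/3)**2 = 81796/9 ≈ 9088.4)
-T = -1*81796/9 = -81796/9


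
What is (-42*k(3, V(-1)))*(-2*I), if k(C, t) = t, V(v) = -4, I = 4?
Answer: -1344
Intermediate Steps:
(-42*k(3, V(-1)))*(-2*I) = (-42*(-4))*(-2*4) = 168*(-8) = -1344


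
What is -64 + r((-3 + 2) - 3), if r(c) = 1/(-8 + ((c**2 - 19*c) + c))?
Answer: -5119/80 ≈ -63.987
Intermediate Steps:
r(c) = 1/(-8 + c**2 - 18*c) (r(c) = 1/(-8 + (c**2 - 18*c)) = 1/(-8 + c**2 - 18*c))
-64 + r((-3 + 2) - 3) = -64 + 1/(-8 + ((-3 + 2) - 3)**2 - 18*((-3 + 2) - 3)) = -64 + 1/(-8 + (-1 - 3)**2 - 18*(-1 - 3)) = -64 + 1/(-8 + (-4)**2 - 18*(-4)) = -64 + 1/(-8 + 16 + 72) = -64 + 1/80 = -5119/80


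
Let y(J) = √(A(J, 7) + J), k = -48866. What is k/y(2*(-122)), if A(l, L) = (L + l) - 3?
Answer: 24433*I/11 ≈ 2221.2*I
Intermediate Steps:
A(l, L) = -3 + L + l
y(J) = √(4 + 2*J) (y(J) = √((-3 + 7 + J) + J) = √((4 + J) + J) = √(4 + 2*J))
k/y(2*(-122)) = -48866/√(4 + 2*(2*(-122))) = -48866/√(4 + 2*(-244)) = -48866/√(4 - 488) = -48866*(-I/22) = -(-24433)*I/11 = 24433*I/11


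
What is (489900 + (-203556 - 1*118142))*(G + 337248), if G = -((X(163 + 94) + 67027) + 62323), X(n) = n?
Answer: 34925631482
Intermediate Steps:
G = -129607 (G = -(((163 + 94) + 67027) + 62323) = -((257 + 67027) + 62323) = -(67284 + 62323) = -1*129607 = -129607)
(489900 + (-203556 - 1*118142))*(G + 337248) = (489900 + (-203556 - 1*118142))*(-129607 + 337248) = (489900 + (-203556 - 118142))*207641 = (489900 - 321698)*207641 = 168202*207641 = 34925631482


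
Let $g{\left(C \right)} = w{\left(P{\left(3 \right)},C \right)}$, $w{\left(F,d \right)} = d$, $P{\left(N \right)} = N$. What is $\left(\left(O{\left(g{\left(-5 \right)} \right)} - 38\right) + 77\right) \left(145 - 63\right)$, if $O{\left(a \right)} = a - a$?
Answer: $3198$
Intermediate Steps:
$g{\left(C \right)} = C$
$O{\left(a \right)} = 0$
$\left(\left(O{\left(g{\left(-5 \right)} \right)} - 38\right) + 77\right) \left(145 - 63\right) = \left(\left(0 - 38\right) + 77\right) \left(145 - 63\right) = \left(-38 + 77\right) 82 = 39 \cdot 82 = 3198$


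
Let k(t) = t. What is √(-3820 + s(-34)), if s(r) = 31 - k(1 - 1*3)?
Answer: I*√3787 ≈ 61.539*I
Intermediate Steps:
s(r) = 33 (s(r) = 31 - (1 - 1*3) = 31 - (1 - 3) = 31 - 1*(-2) = 31 + 2 = 33)
√(-3820 + s(-34)) = √(-3820 + 33) = √(-3787) = I*√3787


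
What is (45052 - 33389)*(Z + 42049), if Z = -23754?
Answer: 213374585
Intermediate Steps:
(45052 - 33389)*(Z + 42049) = (45052 - 33389)*(-23754 + 42049) = 11663*18295 = 213374585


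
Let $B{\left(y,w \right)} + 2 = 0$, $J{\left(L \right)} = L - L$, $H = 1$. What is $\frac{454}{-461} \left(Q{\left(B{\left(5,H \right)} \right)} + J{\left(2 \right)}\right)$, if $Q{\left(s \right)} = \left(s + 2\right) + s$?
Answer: $\frac{908}{461} \approx 1.9696$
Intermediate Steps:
$J{\left(L \right)} = 0$
$B{\left(y,w \right)} = -2$ ($B{\left(y,w \right)} = -2 + 0 = -2$)
$Q{\left(s \right)} = 2 + 2 s$ ($Q{\left(s \right)} = \left(2 + s\right) + s = 2 + 2 s$)
$\frac{454}{-461} \left(Q{\left(B{\left(5,H \right)} \right)} + J{\left(2 \right)}\right) = \frac{454}{-461} \left(\left(2 + 2 \left(-2\right)\right) + 0\right) = 454 \left(- \frac{1}{461}\right) \left(\left(2 - 4\right) + 0\right) = - \frac{454 \left(-2 + 0\right)}{461} = \left(- \frac{454}{461}\right) \left(-2\right) = \frac{908}{461}$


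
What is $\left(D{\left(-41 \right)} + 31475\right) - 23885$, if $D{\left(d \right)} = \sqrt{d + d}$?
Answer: $7590 + i \sqrt{82} \approx 7590.0 + 9.0554 i$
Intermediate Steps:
$D{\left(d \right)} = \sqrt{2} \sqrt{d}$ ($D{\left(d \right)} = \sqrt{2 d} = \sqrt{2} \sqrt{d}$)
$\left(D{\left(-41 \right)} + 31475\right) - 23885 = \left(\sqrt{2} \sqrt{-41} + 31475\right) - 23885 = \left(\sqrt{2} i \sqrt{41} + 31475\right) - 23885 = \left(i \sqrt{82} + 31475\right) - 23885 = \left(31475 + i \sqrt{82}\right) - 23885 = 7590 + i \sqrt{82}$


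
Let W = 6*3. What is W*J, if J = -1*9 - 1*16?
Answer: -450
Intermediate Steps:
W = 18
J = -25 (J = -9 - 16 = -25)
W*J = 18*(-25) = -450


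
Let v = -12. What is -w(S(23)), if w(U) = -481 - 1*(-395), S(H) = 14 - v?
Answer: 86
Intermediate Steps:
S(H) = 26 (S(H) = 14 - 1*(-12) = 14 + 12 = 26)
w(U) = -86 (w(U) = -481 + 395 = -86)
-w(S(23)) = -1*(-86) = 86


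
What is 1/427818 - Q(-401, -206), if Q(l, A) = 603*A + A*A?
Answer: 34987811677/427818 ≈ 81782.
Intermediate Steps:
Q(l, A) = A**2 + 603*A (Q(l, A) = 603*A + A**2 = A**2 + 603*A)
1/427818 - Q(-401, -206) = 1/427818 - (-206)*(603 - 206) = 1/427818 - (-206)*397 = 1/427818 - 1*(-81782) = 1/427818 + 81782 = 34987811677/427818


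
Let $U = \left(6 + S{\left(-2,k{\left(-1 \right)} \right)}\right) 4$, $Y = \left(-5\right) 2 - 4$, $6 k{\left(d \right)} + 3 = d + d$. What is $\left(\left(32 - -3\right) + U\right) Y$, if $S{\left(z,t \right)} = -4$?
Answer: $-602$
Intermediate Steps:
$k{\left(d \right)} = - \frac{1}{2} + \frac{d}{3}$ ($k{\left(d \right)} = - \frac{1}{2} + \frac{d + d}{6} = - \frac{1}{2} + \frac{2 d}{6} = - \frac{1}{2} + \frac{d}{3}$)
$Y = -14$ ($Y = -10 - 4 = -14$)
$U = 8$ ($U = \left(6 - 4\right) 4 = 2 \cdot 4 = 8$)
$\left(\left(32 - -3\right) + U\right) Y = \left(\left(32 - -3\right) + 8\right) \left(-14\right) = \left(\left(32 + \left(-32 + 35\right)\right) + 8\right) \left(-14\right) = \left(\left(32 + 3\right) + 8\right) \left(-14\right) = \left(35 + 8\right) \left(-14\right) = 43 \left(-14\right) = -602$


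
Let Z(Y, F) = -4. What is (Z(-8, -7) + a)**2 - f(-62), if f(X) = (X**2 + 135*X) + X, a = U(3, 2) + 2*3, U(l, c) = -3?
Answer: 4589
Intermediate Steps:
a = 3 (a = -3 + 2*3 = -3 + 6 = 3)
f(X) = X**2 + 136*X
(Z(-8, -7) + a)**2 - f(-62) = (-4 + 3)**2 - (-62)*(136 - 62) = (-1)**2 - (-62)*74 = 1 - 1*(-4588) = 1 + 4588 = 4589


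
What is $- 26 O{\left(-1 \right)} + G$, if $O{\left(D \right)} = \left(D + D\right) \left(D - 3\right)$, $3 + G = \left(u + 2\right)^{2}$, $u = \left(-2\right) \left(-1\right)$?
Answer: $-195$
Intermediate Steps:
$u = 2$
$G = 13$ ($G = -3 + \left(2 + 2\right)^{2} = -3 + 4^{2} = -3 + 16 = 13$)
$O{\left(D \right)} = 2 D \left(-3 + D\right)$
$- 26 O{\left(-1 \right)} + G = - 26 \cdot 2 \left(-1\right) \left(-3 - 1\right) + 13 = - 26 \cdot 2 \left(-1\right) \left(-4\right) + 13 = \left(-26\right) 8 + 13 = -208 + 13 = -195$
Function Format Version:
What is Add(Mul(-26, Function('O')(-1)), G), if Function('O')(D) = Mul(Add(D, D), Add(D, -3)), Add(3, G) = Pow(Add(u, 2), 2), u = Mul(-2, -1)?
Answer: -195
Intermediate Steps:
u = 2
G = 13 (G = Add(-3, Pow(Add(2, 2), 2)) = Add(-3, Pow(4, 2)) = Add(-3, 16) = 13)
Function('O')(D) = Mul(2, D, Add(-3, D)) (Function('O')(D) = Mul(Mul(2, D), Add(-3, D)) = Mul(2, D, Add(-3, D)))
Add(Mul(-26, Function('O')(-1)), G) = Add(Mul(-26, Mul(2, -1, Add(-3, -1))), 13) = Add(Mul(-26, Mul(2, -1, -4)), 13) = Add(Mul(-26, 8), 13) = Add(-208, 13) = -195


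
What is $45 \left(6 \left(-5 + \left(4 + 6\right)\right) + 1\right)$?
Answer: $1395$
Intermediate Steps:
$45 \left(6 \left(-5 + \left(4 + 6\right)\right) + 1\right) = 45 \left(6 \left(-5 + 10\right) + 1\right) = 45 \left(6 \cdot 5 + 1\right) = 45 \left(30 + 1\right) = 45 \cdot 31 = 1395$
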